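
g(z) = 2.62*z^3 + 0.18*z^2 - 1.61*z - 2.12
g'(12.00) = 1134.55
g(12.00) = 4531.84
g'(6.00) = 283.51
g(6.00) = 560.62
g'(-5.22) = 210.68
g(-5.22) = -361.47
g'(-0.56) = 0.65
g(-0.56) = -1.62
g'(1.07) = 7.77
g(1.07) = -0.43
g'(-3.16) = 75.74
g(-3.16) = -77.91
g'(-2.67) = 53.46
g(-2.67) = -46.41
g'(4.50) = 159.18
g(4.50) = 233.03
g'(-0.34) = -0.82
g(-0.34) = -1.65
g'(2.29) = 40.43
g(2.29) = 26.60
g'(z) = 7.86*z^2 + 0.36*z - 1.61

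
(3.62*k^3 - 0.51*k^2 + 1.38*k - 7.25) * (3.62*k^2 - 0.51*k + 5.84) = 13.1044*k^5 - 3.6924*k^4 + 26.3965*k^3 - 29.9272*k^2 + 11.7567*k - 42.34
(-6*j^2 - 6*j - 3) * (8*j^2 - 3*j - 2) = -48*j^4 - 30*j^3 + 6*j^2 + 21*j + 6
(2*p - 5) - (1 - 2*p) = 4*p - 6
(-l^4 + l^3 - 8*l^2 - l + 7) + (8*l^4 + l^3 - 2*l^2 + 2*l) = 7*l^4 + 2*l^3 - 10*l^2 + l + 7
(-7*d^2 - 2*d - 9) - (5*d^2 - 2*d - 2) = -12*d^2 - 7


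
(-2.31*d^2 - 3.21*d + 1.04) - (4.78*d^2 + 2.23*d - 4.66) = -7.09*d^2 - 5.44*d + 5.7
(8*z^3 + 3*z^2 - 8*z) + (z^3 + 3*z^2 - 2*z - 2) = 9*z^3 + 6*z^2 - 10*z - 2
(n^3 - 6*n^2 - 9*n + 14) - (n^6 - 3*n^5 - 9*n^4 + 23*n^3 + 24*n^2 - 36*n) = -n^6 + 3*n^5 + 9*n^4 - 22*n^3 - 30*n^2 + 27*n + 14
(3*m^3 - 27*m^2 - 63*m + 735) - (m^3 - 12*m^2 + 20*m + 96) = 2*m^3 - 15*m^2 - 83*m + 639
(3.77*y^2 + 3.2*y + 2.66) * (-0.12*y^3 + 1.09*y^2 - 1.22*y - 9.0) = -0.4524*y^5 + 3.7253*y^4 - 1.4306*y^3 - 34.9346*y^2 - 32.0452*y - 23.94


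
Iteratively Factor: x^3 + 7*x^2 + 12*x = (x)*(x^2 + 7*x + 12) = x*(x + 4)*(x + 3)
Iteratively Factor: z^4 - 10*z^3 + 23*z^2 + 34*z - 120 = (z - 5)*(z^3 - 5*z^2 - 2*z + 24) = (z - 5)*(z + 2)*(z^2 - 7*z + 12) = (z - 5)*(z - 3)*(z + 2)*(z - 4)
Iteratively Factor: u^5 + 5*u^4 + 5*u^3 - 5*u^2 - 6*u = (u + 2)*(u^4 + 3*u^3 - u^2 - 3*u) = (u - 1)*(u + 2)*(u^3 + 4*u^2 + 3*u) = (u - 1)*(u + 1)*(u + 2)*(u^2 + 3*u) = u*(u - 1)*(u + 1)*(u + 2)*(u + 3)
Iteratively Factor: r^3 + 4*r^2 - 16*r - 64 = (r + 4)*(r^2 - 16) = (r - 4)*(r + 4)*(r + 4)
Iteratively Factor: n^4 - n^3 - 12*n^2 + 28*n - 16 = (n - 1)*(n^3 - 12*n + 16) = (n - 2)*(n - 1)*(n^2 + 2*n - 8) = (n - 2)*(n - 1)*(n + 4)*(n - 2)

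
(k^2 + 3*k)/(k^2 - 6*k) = (k + 3)/(k - 6)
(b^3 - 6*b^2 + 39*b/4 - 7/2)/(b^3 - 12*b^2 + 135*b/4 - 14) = (b - 2)/(b - 8)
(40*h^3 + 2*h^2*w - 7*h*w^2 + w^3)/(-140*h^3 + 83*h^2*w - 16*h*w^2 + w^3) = (2*h + w)/(-7*h + w)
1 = 1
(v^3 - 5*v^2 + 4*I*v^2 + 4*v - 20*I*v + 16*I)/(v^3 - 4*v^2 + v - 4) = (v^2 + v*(-1 + 4*I) - 4*I)/(v^2 + 1)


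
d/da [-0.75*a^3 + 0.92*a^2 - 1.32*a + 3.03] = -2.25*a^2 + 1.84*a - 1.32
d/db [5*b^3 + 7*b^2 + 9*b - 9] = 15*b^2 + 14*b + 9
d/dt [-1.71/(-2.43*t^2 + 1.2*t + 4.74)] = (2.052 - 8.3106*t)/(-2.43*t^2 + 1.2*t + 4.74)^2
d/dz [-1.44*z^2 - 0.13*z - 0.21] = -2.88*z - 0.13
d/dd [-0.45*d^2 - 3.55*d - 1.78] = -0.9*d - 3.55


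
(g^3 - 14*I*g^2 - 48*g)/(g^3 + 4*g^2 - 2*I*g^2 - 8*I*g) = (g^2 - 14*I*g - 48)/(g^2 + 2*g*(2 - I) - 8*I)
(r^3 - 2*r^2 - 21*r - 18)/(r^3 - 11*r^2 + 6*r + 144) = (r + 1)/(r - 8)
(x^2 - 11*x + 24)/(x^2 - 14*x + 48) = (x - 3)/(x - 6)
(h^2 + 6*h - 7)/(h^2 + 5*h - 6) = (h + 7)/(h + 6)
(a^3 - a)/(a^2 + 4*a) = (a^2 - 1)/(a + 4)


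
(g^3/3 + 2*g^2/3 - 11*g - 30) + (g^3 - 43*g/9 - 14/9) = 4*g^3/3 + 2*g^2/3 - 142*g/9 - 284/9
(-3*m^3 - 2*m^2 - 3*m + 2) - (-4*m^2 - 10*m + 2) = -3*m^3 + 2*m^2 + 7*m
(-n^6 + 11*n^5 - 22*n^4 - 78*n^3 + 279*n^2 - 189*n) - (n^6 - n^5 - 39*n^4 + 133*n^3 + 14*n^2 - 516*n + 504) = -2*n^6 + 12*n^5 + 17*n^4 - 211*n^3 + 265*n^2 + 327*n - 504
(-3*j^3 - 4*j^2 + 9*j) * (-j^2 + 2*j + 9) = 3*j^5 - 2*j^4 - 44*j^3 - 18*j^2 + 81*j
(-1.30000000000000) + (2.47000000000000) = 1.17000000000000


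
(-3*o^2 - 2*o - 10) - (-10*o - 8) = -3*o^2 + 8*o - 2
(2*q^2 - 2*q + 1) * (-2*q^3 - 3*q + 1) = -4*q^5 + 4*q^4 - 8*q^3 + 8*q^2 - 5*q + 1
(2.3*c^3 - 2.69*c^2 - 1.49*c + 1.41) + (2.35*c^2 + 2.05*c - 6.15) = 2.3*c^3 - 0.34*c^2 + 0.56*c - 4.74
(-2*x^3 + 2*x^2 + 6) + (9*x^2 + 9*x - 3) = -2*x^3 + 11*x^2 + 9*x + 3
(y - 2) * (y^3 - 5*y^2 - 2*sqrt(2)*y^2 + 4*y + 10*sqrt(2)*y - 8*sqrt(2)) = y^4 - 7*y^3 - 2*sqrt(2)*y^3 + 14*y^2 + 14*sqrt(2)*y^2 - 28*sqrt(2)*y - 8*y + 16*sqrt(2)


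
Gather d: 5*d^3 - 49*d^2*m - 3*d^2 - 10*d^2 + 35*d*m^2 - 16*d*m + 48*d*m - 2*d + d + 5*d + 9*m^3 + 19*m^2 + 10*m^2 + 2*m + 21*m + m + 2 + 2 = 5*d^3 + d^2*(-49*m - 13) + d*(35*m^2 + 32*m + 4) + 9*m^3 + 29*m^2 + 24*m + 4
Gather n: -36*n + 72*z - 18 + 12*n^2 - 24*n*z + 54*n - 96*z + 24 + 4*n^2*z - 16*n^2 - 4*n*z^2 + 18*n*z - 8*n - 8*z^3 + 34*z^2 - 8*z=n^2*(4*z - 4) + n*(-4*z^2 - 6*z + 10) - 8*z^3 + 34*z^2 - 32*z + 6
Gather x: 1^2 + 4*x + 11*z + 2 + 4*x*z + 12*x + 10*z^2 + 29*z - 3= x*(4*z + 16) + 10*z^2 + 40*z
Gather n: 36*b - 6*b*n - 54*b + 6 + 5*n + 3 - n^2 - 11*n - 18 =-18*b - n^2 + n*(-6*b - 6) - 9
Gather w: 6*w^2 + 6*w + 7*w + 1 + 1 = 6*w^2 + 13*w + 2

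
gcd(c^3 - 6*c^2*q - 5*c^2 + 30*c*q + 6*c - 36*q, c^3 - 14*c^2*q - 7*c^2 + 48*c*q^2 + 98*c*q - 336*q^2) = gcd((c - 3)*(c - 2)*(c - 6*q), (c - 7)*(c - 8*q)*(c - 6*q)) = -c + 6*q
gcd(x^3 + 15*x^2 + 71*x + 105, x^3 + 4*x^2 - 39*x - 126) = x^2 + 10*x + 21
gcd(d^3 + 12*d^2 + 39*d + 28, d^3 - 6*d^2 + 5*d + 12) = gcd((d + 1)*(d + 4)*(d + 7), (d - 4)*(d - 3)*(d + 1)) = d + 1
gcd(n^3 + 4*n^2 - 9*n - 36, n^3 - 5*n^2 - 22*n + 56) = n + 4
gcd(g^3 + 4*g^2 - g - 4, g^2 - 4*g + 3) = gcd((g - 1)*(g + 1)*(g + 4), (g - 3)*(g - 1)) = g - 1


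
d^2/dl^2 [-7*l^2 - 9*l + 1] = -14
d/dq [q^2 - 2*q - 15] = 2*q - 2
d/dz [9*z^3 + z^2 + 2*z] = 27*z^2 + 2*z + 2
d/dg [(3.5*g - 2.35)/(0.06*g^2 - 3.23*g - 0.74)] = (-0.21*g^2 + 0.282*g - 10.1805)/(0.0036*g^4 - 0.3876*g^3 + 10.3441*g^2 + 4.7804*g + 0.5476)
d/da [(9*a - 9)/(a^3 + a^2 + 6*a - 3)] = 9*(a^3 + a^2 + 6*a - (a - 1)*(3*a^2 + 2*a + 6) - 3)/(a^3 + a^2 + 6*a - 3)^2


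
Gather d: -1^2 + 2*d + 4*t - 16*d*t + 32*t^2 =d*(2 - 16*t) + 32*t^2 + 4*t - 1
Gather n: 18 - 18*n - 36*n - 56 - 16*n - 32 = -70*n - 70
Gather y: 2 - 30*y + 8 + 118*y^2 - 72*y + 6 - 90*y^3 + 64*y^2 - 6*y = -90*y^3 + 182*y^2 - 108*y + 16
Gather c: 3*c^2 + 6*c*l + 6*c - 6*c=3*c^2 + 6*c*l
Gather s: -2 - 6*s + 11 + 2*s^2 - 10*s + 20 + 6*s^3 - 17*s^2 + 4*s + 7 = 6*s^3 - 15*s^2 - 12*s + 36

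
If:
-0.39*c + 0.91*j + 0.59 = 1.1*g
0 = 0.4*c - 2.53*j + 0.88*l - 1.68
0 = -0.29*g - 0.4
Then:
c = 1.28601252609603*l + 6.10650504200285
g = -1.38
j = 0.551148225469729*l + 0.301423722055786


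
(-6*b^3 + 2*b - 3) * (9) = -54*b^3 + 18*b - 27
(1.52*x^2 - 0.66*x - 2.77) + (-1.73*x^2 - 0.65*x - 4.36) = -0.21*x^2 - 1.31*x - 7.13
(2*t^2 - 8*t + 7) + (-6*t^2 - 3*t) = -4*t^2 - 11*t + 7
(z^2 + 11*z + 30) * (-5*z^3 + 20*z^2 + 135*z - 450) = -5*z^5 - 35*z^4 + 205*z^3 + 1635*z^2 - 900*z - 13500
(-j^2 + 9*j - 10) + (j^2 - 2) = 9*j - 12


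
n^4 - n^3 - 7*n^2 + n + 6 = (n - 3)*(n - 1)*(n + 1)*(n + 2)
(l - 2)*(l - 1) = l^2 - 3*l + 2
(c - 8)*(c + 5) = c^2 - 3*c - 40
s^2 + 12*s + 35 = (s + 5)*(s + 7)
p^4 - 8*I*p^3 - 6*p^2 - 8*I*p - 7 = (p - 7*I)*(p - I)^2*(p + I)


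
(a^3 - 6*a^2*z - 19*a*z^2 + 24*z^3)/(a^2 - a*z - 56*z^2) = (a^2 + 2*a*z - 3*z^2)/(a + 7*z)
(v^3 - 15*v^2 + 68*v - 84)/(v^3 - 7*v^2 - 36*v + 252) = (v - 2)/(v + 6)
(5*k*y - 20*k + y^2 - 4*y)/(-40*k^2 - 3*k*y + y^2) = (y - 4)/(-8*k + y)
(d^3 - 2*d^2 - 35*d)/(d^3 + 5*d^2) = (d - 7)/d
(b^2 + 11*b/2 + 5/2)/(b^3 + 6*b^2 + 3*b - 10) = (b + 1/2)/(b^2 + b - 2)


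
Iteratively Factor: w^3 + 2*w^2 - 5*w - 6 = (w - 2)*(w^2 + 4*w + 3) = (w - 2)*(w + 1)*(w + 3)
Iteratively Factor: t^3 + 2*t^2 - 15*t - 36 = (t - 4)*(t^2 + 6*t + 9) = (t - 4)*(t + 3)*(t + 3)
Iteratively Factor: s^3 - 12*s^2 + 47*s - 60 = (s - 3)*(s^2 - 9*s + 20) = (s - 5)*(s - 3)*(s - 4)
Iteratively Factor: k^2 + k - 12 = (k + 4)*(k - 3)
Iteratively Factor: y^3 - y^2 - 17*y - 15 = (y - 5)*(y^2 + 4*y + 3) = (y - 5)*(y + 1)*(y + 3)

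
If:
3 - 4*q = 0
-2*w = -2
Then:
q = 3/4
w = 1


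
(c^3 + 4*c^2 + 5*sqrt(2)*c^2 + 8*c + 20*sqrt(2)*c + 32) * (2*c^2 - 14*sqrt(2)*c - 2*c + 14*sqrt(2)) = 2*c^5 - 4*sqrt(2)*c^4 + 6*c^4 - 132*c^3 - 12*sqrt(2)*c^3 - 372*c^2 - 96*sqrt(2)*c^2 - 336*sqrt(2)*c + 496*c + 448*sqrt(2)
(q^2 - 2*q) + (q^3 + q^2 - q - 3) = q^3 + 2*q^2 - 3*q - 3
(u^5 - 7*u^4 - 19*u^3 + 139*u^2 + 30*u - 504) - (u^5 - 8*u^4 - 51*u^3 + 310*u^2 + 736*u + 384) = u^4 + 32*u^3 - 171*u^2 - 706*u - 888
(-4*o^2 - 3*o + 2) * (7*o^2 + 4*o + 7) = -28*o^4 - 37*o^3 - 26*o^2 - 13*o + 14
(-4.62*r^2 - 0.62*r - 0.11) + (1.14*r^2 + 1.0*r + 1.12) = -3.48*r^2 + 0.38*r + 1.01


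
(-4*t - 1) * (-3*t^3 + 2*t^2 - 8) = 12*t^4 - 5*t^3 - 2*t^2 + 32*t + 8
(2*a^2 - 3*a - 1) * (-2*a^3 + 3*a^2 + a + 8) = -4*a^5 + 12*a^4 - 5*a^3 + 10*a^2 - 25*a - 8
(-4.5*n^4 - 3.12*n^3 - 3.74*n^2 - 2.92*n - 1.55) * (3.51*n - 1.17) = -15.795*n^5 - 5.6862*n^4 - 9.477*n^3 - 5.8734*n^2 - 2.0241*n + 1.8135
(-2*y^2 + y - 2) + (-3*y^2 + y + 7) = -5*y^2 + 2*y + 5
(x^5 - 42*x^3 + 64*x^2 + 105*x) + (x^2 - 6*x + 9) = x^5 - 42*x^3 + 65*x^2 + 99*x + 9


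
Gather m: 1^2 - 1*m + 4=5 - m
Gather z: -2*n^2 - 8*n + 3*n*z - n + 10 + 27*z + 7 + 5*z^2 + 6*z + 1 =-2*n^2 - 9*n + 5*z^2 + z*(3*n + 33) + 18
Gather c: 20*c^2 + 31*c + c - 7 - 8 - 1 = 20*c^2 + 32*c - 16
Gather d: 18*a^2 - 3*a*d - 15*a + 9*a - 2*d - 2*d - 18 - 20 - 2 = 18*a^2 - 6*a + d*(-3*a - 4) - 40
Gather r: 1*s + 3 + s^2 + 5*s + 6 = s^2 + 6*s + 9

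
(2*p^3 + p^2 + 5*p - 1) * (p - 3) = 2*p^4 - 5*p^3 + 2*p^2 - 16*p + 3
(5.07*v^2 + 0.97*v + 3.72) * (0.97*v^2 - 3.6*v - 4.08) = 4.9179*v^4 - 17.3111*v^3 - 20.5692*v^2 - 17.3496*v - 15.1776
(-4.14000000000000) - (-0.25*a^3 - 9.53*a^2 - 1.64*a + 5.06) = 0.25*a^3 + 9.53*a^2 + 1.64*a - 9.2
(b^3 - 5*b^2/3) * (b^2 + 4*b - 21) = b^5 + 7*b^4/3 - 83*b^3/3 + 35*b^2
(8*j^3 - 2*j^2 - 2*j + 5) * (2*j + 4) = 16*j^4 + 28*j^3 - 12*j^2 + 2*j + 20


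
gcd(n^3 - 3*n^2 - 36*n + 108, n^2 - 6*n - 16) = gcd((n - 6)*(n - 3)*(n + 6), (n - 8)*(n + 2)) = 1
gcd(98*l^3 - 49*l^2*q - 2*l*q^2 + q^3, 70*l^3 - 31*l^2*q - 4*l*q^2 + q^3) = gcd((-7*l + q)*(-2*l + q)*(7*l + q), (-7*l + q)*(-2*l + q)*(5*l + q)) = 14*l^2 - 9*l*q + q^2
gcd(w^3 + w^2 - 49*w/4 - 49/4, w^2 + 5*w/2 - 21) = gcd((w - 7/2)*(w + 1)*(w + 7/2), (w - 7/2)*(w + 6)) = w - 7/2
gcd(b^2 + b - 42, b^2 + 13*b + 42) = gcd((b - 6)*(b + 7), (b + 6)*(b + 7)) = b + 7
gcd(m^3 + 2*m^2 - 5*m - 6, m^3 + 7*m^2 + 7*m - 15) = m + 3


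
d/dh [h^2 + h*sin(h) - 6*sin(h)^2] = h*cos(h) + 2*h + sin(h) - 6*sin(2*h)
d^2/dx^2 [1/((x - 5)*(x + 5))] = 2*(3*x^2 + 25)/(x^6 - 75*x^4 + 1875*x^2 - 15625)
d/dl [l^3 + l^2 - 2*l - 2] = 3*l^2 + 2*l - 2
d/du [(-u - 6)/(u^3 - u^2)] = (-u*(u - 1) + (u + 6)*(3*u - 2))/(u^3*(u - 1)^2)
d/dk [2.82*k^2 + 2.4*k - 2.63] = 5.64*k + 2.4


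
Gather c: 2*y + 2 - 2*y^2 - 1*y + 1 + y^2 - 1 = -y^2 + y + 2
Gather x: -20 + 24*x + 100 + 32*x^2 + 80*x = 32*x^2 + 104*x + 80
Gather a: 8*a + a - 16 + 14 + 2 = 9*a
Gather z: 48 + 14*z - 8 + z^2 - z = z^2 + 13*z + 40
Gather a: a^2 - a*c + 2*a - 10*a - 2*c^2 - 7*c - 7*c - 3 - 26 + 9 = a^2 + a*(-c - 8) - 2*c^2 - 14*c - 20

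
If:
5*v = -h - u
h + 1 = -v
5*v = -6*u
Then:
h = -25/19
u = -5/19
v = 6/19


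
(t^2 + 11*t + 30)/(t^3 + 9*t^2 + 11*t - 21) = (t^2 + 11*t + 30)/(t^3 + 9*t^2 + 11*t - 21)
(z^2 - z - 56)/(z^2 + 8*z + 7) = (z - 8)/(z + 1)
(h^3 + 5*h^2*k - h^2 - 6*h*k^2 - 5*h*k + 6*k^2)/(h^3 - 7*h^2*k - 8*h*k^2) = (-h^3 - 5*h^2*k + h^2 + 6*h*k^2 + 5*h*k - 6*k^2)/(h*(-h^2 + 7*h*k + 8*k^2))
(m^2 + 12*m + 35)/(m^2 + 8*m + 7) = (m + 5)/(m + 1)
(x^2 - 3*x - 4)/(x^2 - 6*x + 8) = (x + 1)/(x - 2)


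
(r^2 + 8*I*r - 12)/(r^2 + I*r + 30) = (r + 2*I)/(r - 5*I)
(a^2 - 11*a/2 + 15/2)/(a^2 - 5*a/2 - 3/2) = (2*a - 5)/(2*a + 1)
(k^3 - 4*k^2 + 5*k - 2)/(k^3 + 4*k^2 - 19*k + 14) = (k - 1)/(k + 7)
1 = 1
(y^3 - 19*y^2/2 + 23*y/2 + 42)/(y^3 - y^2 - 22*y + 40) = (2*y^2 - 11*y - 21)/(2*(y^2 + 3*y - 10))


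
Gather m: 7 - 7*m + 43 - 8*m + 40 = 90 - 15*m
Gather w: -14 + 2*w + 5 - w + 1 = w - 8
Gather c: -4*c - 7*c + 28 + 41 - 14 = 55 - 11*c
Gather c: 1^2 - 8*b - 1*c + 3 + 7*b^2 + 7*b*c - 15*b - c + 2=7*b^2 - 23*b + c*(7*b - 2) + 6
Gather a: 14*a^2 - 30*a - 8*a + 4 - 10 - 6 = 14*a^2 - 38*a - 12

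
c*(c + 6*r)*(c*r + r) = c^3*r + 6*c^2*r^2 + c^2*r + 6*c*r^2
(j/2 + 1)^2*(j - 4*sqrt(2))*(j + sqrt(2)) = j^4/4 - 3*sqrt(2)*j^3/4 + j^3 - 3*sqrt(2)*j^2 - j^2 - 8*j - 3*sqrt(2)*j - 8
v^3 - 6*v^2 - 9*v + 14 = (v - 7)*(v - 1)*(v + 2)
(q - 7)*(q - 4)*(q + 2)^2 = q^4 - 7*q^3 - 12*q^2 + 68*q + 112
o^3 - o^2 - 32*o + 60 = (o - 5)*(o - 2)*(o + 6)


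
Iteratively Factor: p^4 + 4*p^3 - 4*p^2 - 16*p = (p + 4)*(p^3 - 4*p) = (p - 2)*(p + 4)*(p^2 + 2*p) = (p - 2)*(p + 2)*(p + 4)*(p)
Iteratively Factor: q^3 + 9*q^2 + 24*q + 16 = (q + 1)*(q^2 + 8*q + 16) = (q + 1)*(q + 4)*(q + 4)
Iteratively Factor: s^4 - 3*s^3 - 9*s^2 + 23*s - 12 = (s - 1)*(s^3 - 2*s^2 - 11*s + 12) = (s - 1)*(s + 3)*(s^2 - 5*s + 4) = (s - 4)*(s - 1)*(s + 3)*(s - 1)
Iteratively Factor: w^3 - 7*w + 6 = (w - 1)*(w^2 + w - 6) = (w - 2)*(w - 1)*(w + 3)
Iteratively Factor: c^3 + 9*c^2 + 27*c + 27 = (c + 3)*(c^2 + 6*c + 9) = (c + 3)^2*(c + 3)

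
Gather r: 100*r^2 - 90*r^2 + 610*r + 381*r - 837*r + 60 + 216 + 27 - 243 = 10*r^2 + 154*r + 60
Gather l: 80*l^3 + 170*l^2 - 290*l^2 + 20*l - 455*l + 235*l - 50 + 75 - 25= 80*l^3 - 120*l^2 - 200*l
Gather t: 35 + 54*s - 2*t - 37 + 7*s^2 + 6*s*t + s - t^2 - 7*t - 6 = 7*s^2 + 55*s - t^2 + t*(6*s - 9) - 8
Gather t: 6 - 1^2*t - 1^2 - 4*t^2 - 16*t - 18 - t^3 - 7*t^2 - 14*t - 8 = -t^3 - 11*t^2 - 31*t - 21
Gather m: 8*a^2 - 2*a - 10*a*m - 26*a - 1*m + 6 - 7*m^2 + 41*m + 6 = 8*a^2 - 28*a - 7*m^2 + m*(40 - 10*a) + 12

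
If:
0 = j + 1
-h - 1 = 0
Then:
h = -1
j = -1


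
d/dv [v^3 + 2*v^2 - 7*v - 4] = 3*v^2 + 4*v - 7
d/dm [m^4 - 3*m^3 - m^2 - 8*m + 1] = 4*m^3 - 9*m^2 - 2*m - 8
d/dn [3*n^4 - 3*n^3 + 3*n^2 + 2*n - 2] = 12*n^3 - 9*n^2 + 6*n + 2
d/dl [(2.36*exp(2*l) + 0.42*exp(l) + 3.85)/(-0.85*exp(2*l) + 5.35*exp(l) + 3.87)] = (12.983*exp(2*l) + 24.8114*exp(l) - 18.9721)*exp(l)/(0.7225*exp(4*l) - 9.095*exp(3*l) + 22.0435*exp(2*l) + 41.409*exp(l) + 14.9769)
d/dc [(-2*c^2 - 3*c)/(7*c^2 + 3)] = 3*(7*c^2 - 4*c - 3)/(49*c^4 + 42*c^2 + 9)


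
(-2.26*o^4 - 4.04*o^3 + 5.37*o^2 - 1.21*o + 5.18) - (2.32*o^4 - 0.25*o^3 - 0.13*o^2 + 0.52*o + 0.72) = -4.58*o^4 - 3.79*o^3 + 5.5*o^2 - 1.73*o + 4.46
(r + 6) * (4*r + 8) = 4*r^2 + 32*r + 48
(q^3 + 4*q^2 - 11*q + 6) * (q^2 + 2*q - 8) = q^5 + 6*q^4 - 11*q^3 - 48*q^2 + 100*q - 48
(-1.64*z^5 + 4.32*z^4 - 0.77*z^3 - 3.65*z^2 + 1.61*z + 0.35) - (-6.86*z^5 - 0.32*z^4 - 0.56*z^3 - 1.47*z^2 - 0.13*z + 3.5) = 5.22*z^5 + 4.64*z^4 - 0.21*z^3 - 2.18*z^2 + 1.74*z - 3.15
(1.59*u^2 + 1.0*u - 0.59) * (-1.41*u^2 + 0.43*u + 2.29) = -2.2419*u^4 - 0.7263*u^3 + 4.903*u^2 + 2.0363*u - 1.3511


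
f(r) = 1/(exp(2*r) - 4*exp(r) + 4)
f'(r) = (-2*exp(2*r) + 4*exp(r))/(exp(2*r) - 4*exp(r) + 4)^2 = 2*(2 - exp(r))*exp(r)/(exp(2*r) - 4*exp(r) + 4)^2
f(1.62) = 0.11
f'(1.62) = -0.36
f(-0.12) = 0.81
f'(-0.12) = 1.29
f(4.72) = 0.00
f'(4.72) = -0.00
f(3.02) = 0.00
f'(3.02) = -0.01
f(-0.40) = 0.57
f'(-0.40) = 0.57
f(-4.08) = 0.25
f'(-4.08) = 0.00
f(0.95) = 2.91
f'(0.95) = -25.74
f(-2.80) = 0.27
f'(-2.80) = 0.02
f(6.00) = 0.00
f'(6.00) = 0.00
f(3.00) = 0.00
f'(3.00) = -0.00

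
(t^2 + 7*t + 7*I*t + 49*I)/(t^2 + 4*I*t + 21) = (t + 7)/(t - 3*I)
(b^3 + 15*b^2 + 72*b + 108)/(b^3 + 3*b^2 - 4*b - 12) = (b^2 + 12*b + 36)/(b^2 - 4)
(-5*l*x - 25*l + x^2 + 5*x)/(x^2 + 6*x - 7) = (-5*l*x - 25*l + x^2 + 5*x)/(x^2 + 6*x - 7)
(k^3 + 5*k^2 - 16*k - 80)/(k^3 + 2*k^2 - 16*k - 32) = (k + 5)/(k + 2)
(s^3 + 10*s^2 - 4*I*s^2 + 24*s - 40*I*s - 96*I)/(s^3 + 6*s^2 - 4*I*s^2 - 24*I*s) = (s + 4)/s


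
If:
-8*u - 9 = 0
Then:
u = -9/8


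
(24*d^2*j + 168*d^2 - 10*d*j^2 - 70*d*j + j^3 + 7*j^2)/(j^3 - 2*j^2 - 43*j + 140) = (24*d^2 - 10*d*j + j^2)/(j^2 - 9*j + 20)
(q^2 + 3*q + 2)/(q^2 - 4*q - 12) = (q + 1)/(q - 6)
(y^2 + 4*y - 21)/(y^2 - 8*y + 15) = (y + 7)/(y - 5)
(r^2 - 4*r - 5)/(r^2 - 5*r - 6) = (r - 5)/(r - 6)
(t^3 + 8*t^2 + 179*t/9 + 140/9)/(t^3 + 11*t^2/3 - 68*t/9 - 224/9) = (3*t + 5)/(3*t - 8)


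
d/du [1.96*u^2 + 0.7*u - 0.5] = 3.92*u + 0.7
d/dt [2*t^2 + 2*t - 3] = 4*t + 2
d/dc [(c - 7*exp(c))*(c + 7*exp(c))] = 2*c - 98*exp(2*c)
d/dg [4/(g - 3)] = -4/(g - 3)^2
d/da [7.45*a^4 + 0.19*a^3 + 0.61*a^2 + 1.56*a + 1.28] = 29.8*a^3 + 0.57*a^2 + 1.22*a + 1.56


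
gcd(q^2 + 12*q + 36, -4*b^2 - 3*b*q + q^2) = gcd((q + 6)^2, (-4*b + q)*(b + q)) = 1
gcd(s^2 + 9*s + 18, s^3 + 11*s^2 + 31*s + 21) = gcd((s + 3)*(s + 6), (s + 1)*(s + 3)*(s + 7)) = s + 3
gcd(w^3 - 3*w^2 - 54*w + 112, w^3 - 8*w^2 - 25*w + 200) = w - 8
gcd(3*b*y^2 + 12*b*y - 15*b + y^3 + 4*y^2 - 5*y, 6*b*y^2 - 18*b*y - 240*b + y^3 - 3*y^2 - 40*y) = y + 5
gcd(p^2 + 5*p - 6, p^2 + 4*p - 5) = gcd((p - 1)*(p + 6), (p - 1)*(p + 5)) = p - 1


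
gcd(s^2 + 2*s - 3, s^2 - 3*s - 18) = s + 3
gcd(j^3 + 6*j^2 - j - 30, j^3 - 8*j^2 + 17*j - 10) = j - 2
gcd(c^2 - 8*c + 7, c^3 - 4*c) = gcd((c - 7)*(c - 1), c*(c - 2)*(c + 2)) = 1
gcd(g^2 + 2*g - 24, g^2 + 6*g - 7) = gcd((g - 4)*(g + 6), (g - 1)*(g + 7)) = 1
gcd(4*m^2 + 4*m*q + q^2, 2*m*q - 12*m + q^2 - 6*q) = 2*m + q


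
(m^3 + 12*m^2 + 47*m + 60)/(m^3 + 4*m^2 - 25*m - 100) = (m + 3)/(m - 5)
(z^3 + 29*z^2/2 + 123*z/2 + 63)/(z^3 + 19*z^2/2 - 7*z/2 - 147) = (2*z + 3)/(2*z - 7)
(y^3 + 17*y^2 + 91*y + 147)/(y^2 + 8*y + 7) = (y^2 + 10*y + 21)/(y + 1)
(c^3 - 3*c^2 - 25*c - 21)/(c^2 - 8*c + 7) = (c^2 + 4*c + 3)/(c - 1)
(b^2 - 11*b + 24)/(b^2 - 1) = (b^2 - 11*b + 24)/(b^2 - 1)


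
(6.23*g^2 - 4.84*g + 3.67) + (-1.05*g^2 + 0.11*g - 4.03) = 5.18*g^2 - 4.73*g - 0.36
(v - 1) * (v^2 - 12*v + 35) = v^3 - 13*v^2 + 47*v - 35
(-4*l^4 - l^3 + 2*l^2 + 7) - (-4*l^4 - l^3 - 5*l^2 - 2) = 7*l^2 + 9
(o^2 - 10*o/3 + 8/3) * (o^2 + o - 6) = o^4 - 7*o^3/3 - 20*o^2/3 + 68*o/3 - 16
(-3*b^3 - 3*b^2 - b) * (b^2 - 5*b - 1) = -3*b^5 + 12*b^4 + 17*b^3 + 8*b^2 + b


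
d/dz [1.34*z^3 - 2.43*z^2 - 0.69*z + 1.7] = 4.02*z^2 - 4.86*z - 0.69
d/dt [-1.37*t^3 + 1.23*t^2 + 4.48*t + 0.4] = -4.11*t^2 + 2.46*t + 4.48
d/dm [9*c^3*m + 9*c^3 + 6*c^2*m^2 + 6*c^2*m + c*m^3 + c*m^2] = c*(9*c^2 + 12*c*m + 6*c + 3*m^2 + 2*m)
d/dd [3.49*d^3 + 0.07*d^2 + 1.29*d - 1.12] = 10.47*d^2 + 0.14*d + 1.29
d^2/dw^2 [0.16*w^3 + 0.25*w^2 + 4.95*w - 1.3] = 0.96*w + 0.5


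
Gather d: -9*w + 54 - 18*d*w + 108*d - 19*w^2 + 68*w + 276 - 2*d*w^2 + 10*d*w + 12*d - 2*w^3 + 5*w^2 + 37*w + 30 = d*(-2*w^2 - 8*w + 120) - 2*w^3 - 14*w^2 + 96*w + 360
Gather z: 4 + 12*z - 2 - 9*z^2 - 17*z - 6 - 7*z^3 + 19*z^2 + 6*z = -7*z^3 + 10*z^2 + z - 4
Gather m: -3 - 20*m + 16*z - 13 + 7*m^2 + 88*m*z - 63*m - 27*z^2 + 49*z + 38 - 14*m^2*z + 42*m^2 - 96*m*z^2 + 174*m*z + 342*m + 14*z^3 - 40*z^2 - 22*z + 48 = m^2*(49 - 14*z) + m*(-96*z^2 + 262*z + 259) + 14*z^3 - 67*z^2 + 43*z + 70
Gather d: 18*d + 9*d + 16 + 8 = 27*d + 24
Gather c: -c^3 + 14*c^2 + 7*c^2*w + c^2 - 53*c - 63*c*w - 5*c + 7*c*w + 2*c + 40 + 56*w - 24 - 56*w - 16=-c^3 + c^2*(7*w + 15) + c*(-56*w - 56)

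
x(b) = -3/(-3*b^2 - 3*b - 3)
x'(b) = -3*(6*b + 3)/(-3*b^2 - 3*b - 3)^2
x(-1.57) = 0.53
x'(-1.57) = 0.60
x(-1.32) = 0.70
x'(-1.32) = 0.81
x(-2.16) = 0.29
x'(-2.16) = 0.27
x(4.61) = 0.04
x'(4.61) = -0.01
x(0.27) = 0.74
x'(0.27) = -0.85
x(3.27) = 0.07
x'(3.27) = -0.03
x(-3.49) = 0.10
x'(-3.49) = 0.06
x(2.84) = 0.08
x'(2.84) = -0.05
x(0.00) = 1.00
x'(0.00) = -1.00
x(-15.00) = 0.00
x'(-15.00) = 0.00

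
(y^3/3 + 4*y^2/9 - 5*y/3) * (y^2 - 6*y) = y^5/3 - 14*y^4/9 - 13*y^3/3 + 10*y^2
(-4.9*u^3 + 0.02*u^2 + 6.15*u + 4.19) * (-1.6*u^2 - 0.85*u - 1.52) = 7.84*u^5 + 4.133*u^4 - 2.409*u^3 - 11.9619*u^2 - 12.9095*u - 6.3688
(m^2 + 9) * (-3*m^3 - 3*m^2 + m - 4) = -3*m^5 - 3*m^4 - 26*m^3 - 31*m^2 + 9*m - 36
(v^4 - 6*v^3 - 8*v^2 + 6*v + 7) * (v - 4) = v^5 - 10*v^4 + 16*v^3 + 38*v^2 - 17*v - 28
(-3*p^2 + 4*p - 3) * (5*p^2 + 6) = -15*p^4 + 20*p^3 - 33*p^2 + 24*p - 18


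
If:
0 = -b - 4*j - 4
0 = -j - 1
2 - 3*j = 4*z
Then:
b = 0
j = -1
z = 5/4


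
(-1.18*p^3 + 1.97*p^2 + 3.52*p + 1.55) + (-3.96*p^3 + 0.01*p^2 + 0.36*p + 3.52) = -5.14*p^3 + 1.98*p^2 + 3.88*p + 5.07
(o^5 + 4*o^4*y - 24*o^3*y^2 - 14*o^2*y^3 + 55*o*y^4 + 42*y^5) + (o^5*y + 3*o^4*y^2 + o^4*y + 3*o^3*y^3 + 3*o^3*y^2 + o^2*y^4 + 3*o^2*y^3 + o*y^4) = o^5*y + o^5 + 3*o^4*y^2 + 5*o^4*y + 3*o^3*y^3 - 21*o^3*y^2 + o^2*y^4 - 11*o^2*y^3 + 56*o*y^4 + 42*y^5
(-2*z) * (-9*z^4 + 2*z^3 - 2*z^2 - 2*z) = 18*z^5 - 4*z^4 + 4*z^3 + 4*z^2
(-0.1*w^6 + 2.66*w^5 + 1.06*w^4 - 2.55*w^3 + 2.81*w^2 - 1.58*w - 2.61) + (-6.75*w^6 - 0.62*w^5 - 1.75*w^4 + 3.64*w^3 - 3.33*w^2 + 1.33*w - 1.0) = -6.85*w^6 + 2.04*w^5 - 0.69*w^4 + 1.09*w^3 - 0.52*w^2 - 0.25*w - 3.61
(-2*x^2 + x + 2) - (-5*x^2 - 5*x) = 3*x^2 + 6*x + 2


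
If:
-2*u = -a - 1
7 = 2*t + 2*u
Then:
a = 2*u - 1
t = 7/2 - u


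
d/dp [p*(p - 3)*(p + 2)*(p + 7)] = 4*p^3 + 18*p^2 - 26*p - 42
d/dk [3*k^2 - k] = 6*k - 1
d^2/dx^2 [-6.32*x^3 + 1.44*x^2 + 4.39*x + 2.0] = 2.88 - 37.92*x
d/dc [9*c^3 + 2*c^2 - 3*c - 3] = 27*c^2 + 4*c - 3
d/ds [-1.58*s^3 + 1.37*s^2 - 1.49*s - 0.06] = -4.74*s^2 + 2.74*s - 1.49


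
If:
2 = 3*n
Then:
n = 2/3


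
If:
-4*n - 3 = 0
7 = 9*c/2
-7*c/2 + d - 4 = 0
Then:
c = 14/9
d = 85/9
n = -3/4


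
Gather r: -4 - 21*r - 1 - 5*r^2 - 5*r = -5*r^2 - 26*r - 5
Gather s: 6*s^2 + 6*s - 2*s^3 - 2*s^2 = -2*s^3 + 4*s^2 + 6*s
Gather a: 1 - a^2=1 - a^2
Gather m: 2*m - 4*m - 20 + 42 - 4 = 18 - 2*m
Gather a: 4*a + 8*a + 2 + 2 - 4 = 12*a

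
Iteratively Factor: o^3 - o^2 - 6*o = (o)*(o^2 - o - 6) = o*(o + 2)*(o - 3)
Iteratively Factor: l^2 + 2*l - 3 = (l + 3)*(l - 1)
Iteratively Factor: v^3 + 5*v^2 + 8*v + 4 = (v + 2)*(v^2 + 3*v + 2) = (v + 2)^2*(v + 1)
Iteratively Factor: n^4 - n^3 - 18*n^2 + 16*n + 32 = (n + 4)*(n^3 - 5*n^2 + 2*n + 8) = (n - 2)*(n + 4)*(n^2 - 3*n - 4) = (n - 4)*(n - 2)*(n + 4)*(n + 1)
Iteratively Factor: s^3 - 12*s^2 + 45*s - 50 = (s - 2)*(s^2 - 10*s + 25) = (s - 5)*(s - 2)*(s - 5)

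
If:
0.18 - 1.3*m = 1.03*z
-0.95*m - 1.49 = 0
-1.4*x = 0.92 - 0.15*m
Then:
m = -1.57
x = -0.83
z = 2.15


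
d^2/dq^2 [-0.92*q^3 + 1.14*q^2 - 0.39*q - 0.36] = 2.28 - 5.52*q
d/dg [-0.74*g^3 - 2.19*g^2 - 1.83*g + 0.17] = -2.22*g^2 - 4.38*g - 1.83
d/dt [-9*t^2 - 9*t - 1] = -18*t - 9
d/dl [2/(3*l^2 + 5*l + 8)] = 2*(-6*l - 5)/(3*l^2 + 5*l + 8)^2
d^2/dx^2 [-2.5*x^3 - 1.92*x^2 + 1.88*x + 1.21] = -15.0*x - 3.84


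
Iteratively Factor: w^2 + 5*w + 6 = (w + 2)*(w + 3)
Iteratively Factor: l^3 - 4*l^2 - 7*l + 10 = (l - 1)*(l^2 - 3*l - 10) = (l - 5)*(l - 1)*(l + 2)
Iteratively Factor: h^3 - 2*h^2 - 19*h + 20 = (h + 4)*(h^2 - 6*h + 5) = (h - 1)*(h + 4)*(h - 5)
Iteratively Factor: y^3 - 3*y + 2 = (y - 1)*(y^2 + y - 2) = (y - 1)*(y + 2)*(y - 1)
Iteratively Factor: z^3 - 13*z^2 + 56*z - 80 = (z - 4)*(z^2 - 9*z + 20) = (z - 4)^2*(z - 5)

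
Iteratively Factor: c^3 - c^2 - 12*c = (c)*(c^2 - c - 12) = c*(c + 3)*(c - 4)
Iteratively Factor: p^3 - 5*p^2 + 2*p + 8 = (p - 4)*(p^2 - p - 2) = (p - 4)*(p + 1)*(p - 2)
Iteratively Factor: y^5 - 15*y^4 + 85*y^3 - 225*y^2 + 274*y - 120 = (y - 2)*(y^4 - 13*y^3 + 59*y^2 - 107*y + 60) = (y - 3)*(y - 2)*(y^3 - 10*y^2 + 29*y - 20) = (y - 3)*(y - 2)*(y - 1)*(y^2 - 9*y + 20) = (y - 4)*(y - 3)*(y - 2)*(y - 1)*(y - 5)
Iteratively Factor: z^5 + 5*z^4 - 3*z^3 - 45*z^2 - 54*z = (z + 3)*(z^4 + 2*z^3 - 9*z^2 - 18*z) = (z + 3)^2*(z^3 - z^2 - 6*z) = (z - 3)*(z + 3)^2*(z^2 + 2*z) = z*(z - 3)*(z + 3)^2*(z + 2)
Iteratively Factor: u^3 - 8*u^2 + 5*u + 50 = (u - 5)*(u^2 - 3*u - 10) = (u - 5)^2*(u + 2)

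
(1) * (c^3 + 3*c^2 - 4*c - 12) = c^3 + 3*c^2 - 4*c - 12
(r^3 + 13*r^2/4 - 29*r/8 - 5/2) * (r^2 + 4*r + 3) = r^5 + 29*r^4/4 + 99*r^3/8 - 29*r^2/4 - 167*r/8 - 15/2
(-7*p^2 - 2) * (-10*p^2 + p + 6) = 70*p^4 - 7*p^3 - 22*p^2 - 2*p - 12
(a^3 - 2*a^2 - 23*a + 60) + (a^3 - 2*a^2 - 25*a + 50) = 2*a^3 - 4*a^2 - 48*a + 110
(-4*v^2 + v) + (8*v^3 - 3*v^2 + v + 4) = 8*v^3 - 7*v^2 + 2*v + 4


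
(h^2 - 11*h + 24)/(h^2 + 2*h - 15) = (h - 8)/(h + 5)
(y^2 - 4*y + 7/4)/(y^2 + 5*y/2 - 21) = (y - 1/2)/(y + 6)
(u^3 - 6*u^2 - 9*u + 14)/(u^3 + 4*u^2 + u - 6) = (u - 7)/(u + 3)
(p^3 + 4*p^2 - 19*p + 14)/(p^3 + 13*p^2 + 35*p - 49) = (p - 2)/(p + 7)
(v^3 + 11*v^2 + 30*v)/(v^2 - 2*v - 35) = v*(v + 6)/(v - 7)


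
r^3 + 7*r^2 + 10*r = r*(r + 2)*(r + 5)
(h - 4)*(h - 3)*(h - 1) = h^3 - 8*h^2 + 19*h - 12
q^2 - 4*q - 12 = (q - 6)*(q + 2)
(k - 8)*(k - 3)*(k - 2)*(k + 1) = k^4 - 12*k^3 + 33*k^2 - 2*k - 48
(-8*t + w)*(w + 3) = -8*t*w - 24*t + w^2 + 3*w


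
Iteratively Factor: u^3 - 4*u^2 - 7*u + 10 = (u + 2)*(u^2 - 6*u + 5) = (u - 5)*(u + 2)*(u - 1)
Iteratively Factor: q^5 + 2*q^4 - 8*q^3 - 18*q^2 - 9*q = (q + 1)*(q^4 + q^3 - 9*q^2 - 9*q) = (q + 1)^2*(q^3 - 9*q) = (q - 3)*(q + 1)^2*(q^2 + 3*q) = q*(q - 3)*(q + 1)^2*(q + 3)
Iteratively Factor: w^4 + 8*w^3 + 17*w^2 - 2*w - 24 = (w + 4)*(w^3 + 4*w^2 + w - 6) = (w - 1)*(w + 4)*(w^2 + 5*w + 6) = (w - 1)*(w + 2)*(w + 4)*(w + 3)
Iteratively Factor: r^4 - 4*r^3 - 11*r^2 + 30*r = (r)*(r^3 - 4*r^2 - 11*r + 30) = r*(r - 5)*(r^2 + r - 6) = r*(r - 5)*(r + 3)*(r - 2)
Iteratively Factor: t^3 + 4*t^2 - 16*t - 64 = (t + 4)*(t^2 - 16) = (t + 4)^2*(t - 4)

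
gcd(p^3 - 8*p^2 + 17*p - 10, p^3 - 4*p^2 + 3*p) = p - 1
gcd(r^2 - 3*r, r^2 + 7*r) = r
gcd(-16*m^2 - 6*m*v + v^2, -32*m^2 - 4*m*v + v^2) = -8*m + v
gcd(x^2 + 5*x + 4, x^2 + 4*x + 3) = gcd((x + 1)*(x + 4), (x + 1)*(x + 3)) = x + 1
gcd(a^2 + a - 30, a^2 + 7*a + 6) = a + 6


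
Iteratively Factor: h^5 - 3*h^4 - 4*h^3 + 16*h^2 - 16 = (h + 2)*(h^4 - 5*h^3 + 6*h^2 + 4*h - 8) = (h + 1)*(h + 2)*(h^3 - 6*h^2 + 12*h - 8) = (h - 2)*(h + 1)*(h + 2)*(h^2 - 4*h + 4) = (h - 2)^2*(h + 1)*(h + 2)*(h - 2)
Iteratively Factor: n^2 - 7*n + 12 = (n - 4)*(n - 3)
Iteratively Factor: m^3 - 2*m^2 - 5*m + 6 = (m - 3)*(m^2 + m - 2) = (m - 3)*(m - 1)*(m + 2)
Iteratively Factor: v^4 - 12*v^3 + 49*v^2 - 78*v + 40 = (v - 2)*(v^3 - 10*v^2 + 29*v - 20) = (v - 2)*(v - 1)*(v^2 - 9*v + 20) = (v - 4)*(v - 2)*(v - 1)*(v - 5)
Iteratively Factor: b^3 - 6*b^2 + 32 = (b - 4)*(b^2 - 2*b - 8) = (b - 4)^2*(b + 2)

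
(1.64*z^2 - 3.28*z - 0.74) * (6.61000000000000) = 10.8404*z^2 - 21.6808*z - 4.8914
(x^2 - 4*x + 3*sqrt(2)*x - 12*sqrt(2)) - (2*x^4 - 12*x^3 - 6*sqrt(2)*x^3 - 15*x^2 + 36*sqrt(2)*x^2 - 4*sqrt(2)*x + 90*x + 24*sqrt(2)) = -2*x^4 + 6*sqrt(2)*x^3 + 12*x^3 - 36*sqrt(2)*x^2 + 16*x^2 - 94*x + 7*sqrt(2)*x - 36*sqrt(2)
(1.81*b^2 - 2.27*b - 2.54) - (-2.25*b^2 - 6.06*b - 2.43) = 4.06*b^2 + 3.79*b - 0.11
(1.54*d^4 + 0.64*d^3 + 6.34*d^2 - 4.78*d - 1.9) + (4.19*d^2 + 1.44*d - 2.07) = 1.54*d^4 + 0.64*d^3 + 10.53*d^2 - 3.34*d - 3.97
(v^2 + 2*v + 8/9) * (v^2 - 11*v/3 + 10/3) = v^4 - 5*v^3/3 - 28*v^2/9 + 92*v/27 + 80/27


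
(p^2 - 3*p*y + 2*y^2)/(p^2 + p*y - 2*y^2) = (p - 2*y)/(p + 2*y)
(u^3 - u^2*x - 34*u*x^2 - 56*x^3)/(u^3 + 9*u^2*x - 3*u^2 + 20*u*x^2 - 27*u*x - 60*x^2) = (u^2 - 5*u*x - 14*x^2)/(u^2 + 5*u*x - 3*u - 15*x)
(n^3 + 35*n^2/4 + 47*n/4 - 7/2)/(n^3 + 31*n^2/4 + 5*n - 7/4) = (n + 2)/(n + 1)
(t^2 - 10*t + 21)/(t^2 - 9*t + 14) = (t - 3)/(t - 2)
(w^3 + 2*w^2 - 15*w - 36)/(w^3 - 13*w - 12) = (w + 3)/(w + 1)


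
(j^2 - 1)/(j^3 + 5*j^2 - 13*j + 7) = (j + 1)/(j^2 + 6*j - 7)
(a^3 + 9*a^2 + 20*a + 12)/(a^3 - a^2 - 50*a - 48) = (a + 2)/(a - 8)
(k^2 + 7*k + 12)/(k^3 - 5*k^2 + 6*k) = (k^2 + 7*k + 12)/(k*(k^2 - 5*k + 6))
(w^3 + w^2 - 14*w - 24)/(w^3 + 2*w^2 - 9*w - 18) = (w - 4)/(w - 3)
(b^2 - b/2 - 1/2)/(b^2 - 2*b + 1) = (b + 1/2)/(b - 1)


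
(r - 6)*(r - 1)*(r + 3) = r^3 - 4*r^2 - 15*r + 18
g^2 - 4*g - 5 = (g - 5)*(g + 1)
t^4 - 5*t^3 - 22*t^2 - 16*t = t*(t - 8)*(t + 1)*(t + 2)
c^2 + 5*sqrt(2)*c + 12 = (c + 2*sqrt(2))*(c + 3*sqrt(2))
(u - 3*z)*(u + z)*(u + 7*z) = u^3 + 5*u^2*z - 17*u*z^2 - 21*z^3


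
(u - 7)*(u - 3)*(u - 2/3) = u^3 - 32*u^2/3 + 83*u/3 - 14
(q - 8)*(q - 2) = q^2 - 10*q + 16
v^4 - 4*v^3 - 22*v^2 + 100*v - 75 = (v - 5)*(v - 3)*(v - 1)*(v + 5)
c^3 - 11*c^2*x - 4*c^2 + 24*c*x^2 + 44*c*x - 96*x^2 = (c - 4)*(c - 8*x)*(c - 3*x)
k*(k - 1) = k^2 - k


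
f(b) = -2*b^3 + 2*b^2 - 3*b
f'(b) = -6*b^2 + 4*b - 3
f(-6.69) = 708.42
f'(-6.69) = -298.30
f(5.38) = -269.69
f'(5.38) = -155.15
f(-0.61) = 3.03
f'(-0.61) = -7.67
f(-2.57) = 54.87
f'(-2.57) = -52.91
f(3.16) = -52.62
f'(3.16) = -50.27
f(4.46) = -151.03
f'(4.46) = -104.51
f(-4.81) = 283.27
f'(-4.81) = -161.06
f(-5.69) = 450.26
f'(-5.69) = -220.02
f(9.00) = -1323.00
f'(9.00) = -453.00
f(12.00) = -3204.00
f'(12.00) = -819.00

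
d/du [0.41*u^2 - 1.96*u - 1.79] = 0.82*u - 1.96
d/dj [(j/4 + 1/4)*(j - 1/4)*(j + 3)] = 3*j^2/4 + 15*j/8 + 1/2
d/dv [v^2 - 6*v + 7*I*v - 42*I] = 2*v - 6 + 7*I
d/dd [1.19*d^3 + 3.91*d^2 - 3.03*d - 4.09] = 3.57*d^2 + 7.82*d - 3.03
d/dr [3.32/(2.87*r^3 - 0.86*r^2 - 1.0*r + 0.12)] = (-28.5852*r^2 + 5.7104*r + 3.32)/(2.87*r^3 - 0.86*r^2 - 1.0*r + 0.12)^2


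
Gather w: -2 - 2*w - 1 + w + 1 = -w - 2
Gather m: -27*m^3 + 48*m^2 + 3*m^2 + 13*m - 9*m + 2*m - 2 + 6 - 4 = -27*m^3 + 51*m^2 + 6*m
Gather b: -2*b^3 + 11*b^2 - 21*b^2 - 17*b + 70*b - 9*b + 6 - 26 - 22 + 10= -2*b^3 - 10*b^2 + 44*b - 32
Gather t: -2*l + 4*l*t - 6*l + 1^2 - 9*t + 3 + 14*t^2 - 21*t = -8*l + 14*t^2 + t*(4*l - 30) + 4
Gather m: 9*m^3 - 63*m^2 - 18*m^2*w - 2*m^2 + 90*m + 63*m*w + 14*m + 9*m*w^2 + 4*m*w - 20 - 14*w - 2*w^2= 9*m^3 + m^2*(-18*w - 65) + m*(9*w^2 + 67*w + 104) - 2*w^2 - 14*w - 20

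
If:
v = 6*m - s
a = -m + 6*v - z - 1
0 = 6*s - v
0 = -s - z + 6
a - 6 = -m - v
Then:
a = 23/6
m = 91/258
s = 13/43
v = 78/43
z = 245/43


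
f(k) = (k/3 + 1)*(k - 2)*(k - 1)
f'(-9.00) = 78.67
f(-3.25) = -1.86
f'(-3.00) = 6.67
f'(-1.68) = 0.49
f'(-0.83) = -1.64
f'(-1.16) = -0.99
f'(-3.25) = 8.23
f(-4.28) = -14.15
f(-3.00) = 0.00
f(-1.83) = 4.23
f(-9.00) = -220.00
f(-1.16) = 4.19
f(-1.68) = 4.34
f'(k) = (k/3 + 1)*(k - 2) + (k/3 + 1)*(k - 1) + (k - 2)*(k - 1)/3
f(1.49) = -0.37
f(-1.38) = 4.34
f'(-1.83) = 1.02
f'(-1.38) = -0.43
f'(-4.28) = 15.99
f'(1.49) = -0.11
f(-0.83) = 3.75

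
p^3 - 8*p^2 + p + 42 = (p - 7)*(p - 3)*(p + 2)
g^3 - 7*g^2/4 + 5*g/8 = g*(g - 5/4)*(g - 1/2)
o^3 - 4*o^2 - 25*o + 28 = (o - 7)*(o - 1)*(o + 4)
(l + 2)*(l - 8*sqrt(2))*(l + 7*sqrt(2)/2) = l^3 - 9*sqrt(2)*l^2/2 + 2*l^2 - 56*l - 9*sqrt(2)*l - 112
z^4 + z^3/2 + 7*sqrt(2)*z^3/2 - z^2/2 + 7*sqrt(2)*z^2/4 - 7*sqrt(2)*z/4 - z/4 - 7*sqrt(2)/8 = (z + 1/2)*(z - sqrt(2)/2)*(z + sqrt(2)/2)*(z + 7*sqrt(2)/2)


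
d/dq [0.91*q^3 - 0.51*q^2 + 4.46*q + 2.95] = 2.73*q^2 - 1.02*q + 4.46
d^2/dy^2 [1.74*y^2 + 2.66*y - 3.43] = 3.48000000000000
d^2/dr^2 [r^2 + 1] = 2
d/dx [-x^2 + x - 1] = 1 - 2*x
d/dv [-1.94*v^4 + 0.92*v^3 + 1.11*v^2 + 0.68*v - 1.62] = -7.76*v^3 + 2.76*v^2 + 2.22*v + 0.68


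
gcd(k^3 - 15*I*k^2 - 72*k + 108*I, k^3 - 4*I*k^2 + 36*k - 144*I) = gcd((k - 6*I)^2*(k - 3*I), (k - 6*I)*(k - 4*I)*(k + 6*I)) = k - 6*I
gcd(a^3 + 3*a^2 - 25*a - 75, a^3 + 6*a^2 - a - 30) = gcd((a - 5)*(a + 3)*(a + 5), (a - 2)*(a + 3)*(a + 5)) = a^2 + 8*a + 15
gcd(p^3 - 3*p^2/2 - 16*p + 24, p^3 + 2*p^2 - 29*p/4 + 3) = p^2 + 5*p/2 - 6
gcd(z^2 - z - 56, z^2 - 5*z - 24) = z - 8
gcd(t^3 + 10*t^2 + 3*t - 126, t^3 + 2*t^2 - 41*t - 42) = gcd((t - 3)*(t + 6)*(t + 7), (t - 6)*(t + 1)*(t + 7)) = t + 7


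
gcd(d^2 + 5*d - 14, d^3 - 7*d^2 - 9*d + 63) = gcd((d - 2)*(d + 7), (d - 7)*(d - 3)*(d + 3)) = 1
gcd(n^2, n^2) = n^2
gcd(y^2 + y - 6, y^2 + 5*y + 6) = y + 3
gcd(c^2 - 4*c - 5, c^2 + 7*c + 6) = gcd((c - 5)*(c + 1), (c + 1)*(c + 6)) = c + 1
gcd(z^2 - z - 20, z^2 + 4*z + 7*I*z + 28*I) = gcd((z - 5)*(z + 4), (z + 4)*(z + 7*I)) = z + 4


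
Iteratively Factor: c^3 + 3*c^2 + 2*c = (c + 2)*(c^2 + c) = c*(c + 2)*(c + 1)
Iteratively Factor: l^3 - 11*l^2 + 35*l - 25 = (l - 5)*(l^2 - 6*l + 5) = (l - 5)*(l - 1)*(l - 5)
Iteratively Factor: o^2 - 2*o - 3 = (o + 1)*(o - 3)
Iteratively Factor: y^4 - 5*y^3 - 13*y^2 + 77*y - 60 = (y - 1)*(y^3 - 4*y^2 - 17*y + 60) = (y - 5)*(y - 1)*(y^2 + y - 12) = (y - 5)*(y - 1)*(y + 4)*(y - 3)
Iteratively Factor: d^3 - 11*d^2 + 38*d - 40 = (d - 5)*(d^2 - 6*d + 8) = (d - 5)*(d - 4)*(d - 2)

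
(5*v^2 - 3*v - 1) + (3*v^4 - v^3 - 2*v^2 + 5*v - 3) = 3*v^4 - v^3 + 3*v^2 + 2*v - 4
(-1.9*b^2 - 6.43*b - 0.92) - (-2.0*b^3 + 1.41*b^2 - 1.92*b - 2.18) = 2.0*b^3 - 3.31*b^2 - 4.51*b + 1.26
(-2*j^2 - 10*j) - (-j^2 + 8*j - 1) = -j^2 - 18*j + 1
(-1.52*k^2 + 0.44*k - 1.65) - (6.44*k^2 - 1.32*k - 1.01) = -7.96*k^2 + 1.76*k - 0.64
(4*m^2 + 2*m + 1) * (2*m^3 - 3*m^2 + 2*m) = 8*m^5 - 8*m^4 + 4*m^3 + m^2 + 2*m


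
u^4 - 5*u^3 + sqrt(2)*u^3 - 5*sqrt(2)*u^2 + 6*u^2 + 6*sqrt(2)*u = u*(u - 3)*(u - 2)*(u + sqrt(2))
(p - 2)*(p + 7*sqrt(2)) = p^2 - 2*p + 7*sqrt(2)*p - 14*sqrt(2)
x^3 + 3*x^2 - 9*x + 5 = (x - 1)^2*(x + 5)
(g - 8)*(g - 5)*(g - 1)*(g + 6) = g^4 - 8*g^3 - 31*g^2 + 278*g - 240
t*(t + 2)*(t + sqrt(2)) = t^3 + sqrt(2)*t^2 + 2*t^2 + 2*sqrt(2)*t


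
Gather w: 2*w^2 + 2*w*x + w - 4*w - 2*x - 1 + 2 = 2*w^2 + w*(2*x - 3) - 2*x + 1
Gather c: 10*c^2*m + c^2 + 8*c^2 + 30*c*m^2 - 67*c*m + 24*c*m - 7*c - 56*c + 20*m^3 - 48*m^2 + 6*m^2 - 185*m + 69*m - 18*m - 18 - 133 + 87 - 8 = c^2*(10*m + 9) + c*(30*m^2 - 43*m - 63) + 20*m^3 - 42*m^2 - 134*m - 72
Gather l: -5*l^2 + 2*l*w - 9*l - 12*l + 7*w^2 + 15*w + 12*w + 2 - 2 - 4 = -5*l^2 + l*(2*w - 21) + 7*w^2 + 27*w - 4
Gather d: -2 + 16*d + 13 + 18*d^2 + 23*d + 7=18*d^2 + 39*d + 18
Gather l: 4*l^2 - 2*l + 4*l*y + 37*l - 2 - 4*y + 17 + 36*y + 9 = 4*l^2 + l*(4*y + 35) + 32*y + 24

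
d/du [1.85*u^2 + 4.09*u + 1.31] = 3.7*u + 4.09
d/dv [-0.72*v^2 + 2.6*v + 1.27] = 2.6 - 1.44*v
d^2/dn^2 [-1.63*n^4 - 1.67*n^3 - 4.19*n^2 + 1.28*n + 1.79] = -19.56*n^2 - 10.02*n - 8.38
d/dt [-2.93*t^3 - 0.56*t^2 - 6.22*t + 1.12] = -8.79*t^2 - 1.12*t - 6.22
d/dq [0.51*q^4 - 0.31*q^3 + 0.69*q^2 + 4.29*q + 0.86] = 2.04*q^3 - 0.93*q^2 + 1.38*q + 4.29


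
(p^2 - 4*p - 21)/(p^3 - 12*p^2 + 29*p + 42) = (p + 3)/(p^2 - 5*p - 6)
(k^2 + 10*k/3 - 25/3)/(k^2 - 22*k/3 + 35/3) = (3*k^2 + 10*k - 25)/(3*k^2 - 22*k + 35)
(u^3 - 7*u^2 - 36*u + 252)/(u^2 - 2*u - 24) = (u^2 - u - 42)/(u + 4)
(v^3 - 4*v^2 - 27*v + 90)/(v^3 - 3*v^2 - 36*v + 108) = (v + 5)/(v + 6)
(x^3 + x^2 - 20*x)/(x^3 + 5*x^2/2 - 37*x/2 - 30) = 2*x/(2*x + 3)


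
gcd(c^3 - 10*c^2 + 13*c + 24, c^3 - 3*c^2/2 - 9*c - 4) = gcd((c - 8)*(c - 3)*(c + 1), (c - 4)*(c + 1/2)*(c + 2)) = 1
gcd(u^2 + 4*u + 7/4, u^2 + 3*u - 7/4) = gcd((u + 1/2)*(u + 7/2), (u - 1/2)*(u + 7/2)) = u + 7/2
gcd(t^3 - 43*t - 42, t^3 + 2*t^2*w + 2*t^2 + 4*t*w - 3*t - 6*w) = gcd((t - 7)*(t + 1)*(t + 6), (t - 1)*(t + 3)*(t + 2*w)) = 1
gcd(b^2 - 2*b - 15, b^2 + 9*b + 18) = b + 3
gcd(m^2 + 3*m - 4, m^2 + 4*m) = m + 4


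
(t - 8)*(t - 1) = t^2 - 9*t + 8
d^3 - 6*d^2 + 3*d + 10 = (d - 5)*(d - 2)*(d + 1)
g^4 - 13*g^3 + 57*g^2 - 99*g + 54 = (g - 6)*(g - 3)^2*(g - 1)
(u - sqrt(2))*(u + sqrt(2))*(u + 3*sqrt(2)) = u^3 + 3*sqrt(2)*u^2 - 2*u - 6*sqrt(2)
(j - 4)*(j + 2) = j^2 - 2*j - 8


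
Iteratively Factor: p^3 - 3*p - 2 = (p + 1)*(p^2 - p - 2) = (p + 1)^2*(p - 2)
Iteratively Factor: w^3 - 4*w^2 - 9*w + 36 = (w - 4)*(w^2 - 9) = (w - 4)*(w + 3)*(w - 3)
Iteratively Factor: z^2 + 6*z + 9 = (z + 3)*(z + 3)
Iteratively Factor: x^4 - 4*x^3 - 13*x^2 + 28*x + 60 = (x + 2)*(x^3 - 6*x^2 - x + 30) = (x + 2)^2*(x^2 - 8*x + 15) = (x - 3)*(x + 2)^2*(x - 5)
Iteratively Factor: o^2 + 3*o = (o + 3)*(o)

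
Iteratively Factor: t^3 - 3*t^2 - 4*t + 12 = (t - 2)*(t^2 - t - 6) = (t - 2)*(t + 2)*(t - 3)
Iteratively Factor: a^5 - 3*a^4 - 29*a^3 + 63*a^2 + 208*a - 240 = (a - 5)*(a^4 + 2*a^3 - 19*a^2 - 32*a + 48) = (a - 5)*(a - 4)*(a^3 + 6*a^2 + 5*a - 12) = (a - 5)*(a - 4)*(a + 4)*(a^2 + 2*a - 3) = (a - 5)*(a - 4)*(a - 1)*(a + 4)*(a + 3)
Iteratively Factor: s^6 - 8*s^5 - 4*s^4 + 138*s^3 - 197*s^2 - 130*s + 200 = (s - 1)*(s^5 - 7*s^4 - 11*s^3 + 127*s^2 - 70*s - 200) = (s - 5)*(s - 1)*(s^4 - 2*s^3 - 21*s^2 + 22*s + 40) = (s - 5)*(s - 1)*(s + 1)*(s^3 - 3*s^2 - 18*s + 40) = (s - 5)*(s - 1)*(s + 1)*(s + 4)*(s^2 - 7*s + 10) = (s - 5)*(s - 2)*(s - 1)*(s + 1)*(s + 4)*(s - 5)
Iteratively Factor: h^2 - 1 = (h + 1)*(h - 1)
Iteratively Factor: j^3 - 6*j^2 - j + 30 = (j + 2)*(j^2 - 8*j + 15) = (j - 5)*(j + 2)*(j - 3)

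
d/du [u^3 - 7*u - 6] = 3*u^2 - 7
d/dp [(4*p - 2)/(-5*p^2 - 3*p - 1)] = 10*(2*p^2 - 2*p - 1)/(25*p^4 + 30*p^3 + 19*p^2 + 6*p + 1)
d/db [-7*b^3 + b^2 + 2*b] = -21*b^2 + 2*b + 2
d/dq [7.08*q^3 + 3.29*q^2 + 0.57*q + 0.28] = 21.24*q^2 + 6.58*q + 0.57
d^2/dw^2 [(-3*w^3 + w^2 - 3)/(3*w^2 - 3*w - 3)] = 10*(-w^3 - 3*w^2 - 1)/(3*(w^6 - 3*w^5 + 5*w^3 - 3*w - 1))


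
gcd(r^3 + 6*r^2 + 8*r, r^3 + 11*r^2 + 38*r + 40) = r^2 + 6*r + 8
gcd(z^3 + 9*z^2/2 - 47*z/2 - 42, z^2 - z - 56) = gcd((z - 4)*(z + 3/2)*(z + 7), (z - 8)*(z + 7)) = z + 7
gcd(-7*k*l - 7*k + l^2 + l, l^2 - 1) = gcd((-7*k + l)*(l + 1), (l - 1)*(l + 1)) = l + 1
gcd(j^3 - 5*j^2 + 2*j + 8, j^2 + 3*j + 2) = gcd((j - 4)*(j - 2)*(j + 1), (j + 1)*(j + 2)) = j + 1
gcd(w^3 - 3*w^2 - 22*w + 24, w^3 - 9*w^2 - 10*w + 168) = w^2 - 2*w - 24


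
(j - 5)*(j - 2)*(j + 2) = j^3 - 5*j^2 - 4*j + 20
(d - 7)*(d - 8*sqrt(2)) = d^2 - 8*sqrt(2)*d - 7*d + 56*sqrt(2)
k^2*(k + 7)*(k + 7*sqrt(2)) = k^4 + 7*k^3 + 7*sqrt(2)*k^3 + 49*sqrt(2)*k^2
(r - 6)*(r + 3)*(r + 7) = r^3 + 4*r^2 - 39*r - 126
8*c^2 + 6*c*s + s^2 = (2*c + s)*(4*c + s)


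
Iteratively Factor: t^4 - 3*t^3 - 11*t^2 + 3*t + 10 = (t - 5)*(t^3 + 2*t^2 - t - 2) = (t - 5)*(t - 1)*(t^2 + 3*t + 2) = (t - 5)*(t - 1)*(t + 1)*(t + 2)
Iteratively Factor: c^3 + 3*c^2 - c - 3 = (c - 1)*(c^2 + 4*c + 3) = (c - 1)*(c + 1)*(c + 3)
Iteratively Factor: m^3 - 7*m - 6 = (m + 1)*(m^2 - m - 6) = (m + 1)*(m + 2)*(m - 3)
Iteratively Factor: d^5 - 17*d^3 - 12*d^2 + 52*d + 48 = (d + 3)*(d^4 - 3*d^3 - 8*d^2 + 12*d + 16) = (d - 4)*(d + 3)*(d^3 + d^2 - 4*d - 4) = (d - 4)*(d - 2)*(d + 3)*(d^2 + 3*d + 2) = (d - 4)*(d - 2)*(d + 2)*(d + 3)*(d + 1)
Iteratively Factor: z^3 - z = (z - 1)*(z^2 + z) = z*(z - 1)*(z + 1)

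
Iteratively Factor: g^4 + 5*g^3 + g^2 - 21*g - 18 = (g - 2)*(g^3 + 7*g^2 + 15*g + 9) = (g - 2)*(g + 1)*(g^2 + 6*g + 9) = (g - 2)*(g + 1)*(g + 3)*(g + 3)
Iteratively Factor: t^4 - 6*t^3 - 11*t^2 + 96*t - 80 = (t + 4)*(t^3 - 10*t^2 + 29*t - 20) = (t - 1)*(t + 4)*(t^2 - 9*t + 20) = (t - 5)*(t - 1)*(t + 4)*(t - 4)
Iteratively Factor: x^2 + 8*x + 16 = (x + 4)*(x + 4)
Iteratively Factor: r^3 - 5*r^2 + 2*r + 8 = (r - 4)*(r^2 - r - 2) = (r - 4)*(r + 1)*(r - 2)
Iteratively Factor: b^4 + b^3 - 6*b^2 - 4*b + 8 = (b - 1)*(b^3 + 2*b^2 - 4*b - 8) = (b - 2)*(b - 1)*(b^2 + 4*b + 4) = (b - 2)*(b - 1)*(b + 2)*(b + 2)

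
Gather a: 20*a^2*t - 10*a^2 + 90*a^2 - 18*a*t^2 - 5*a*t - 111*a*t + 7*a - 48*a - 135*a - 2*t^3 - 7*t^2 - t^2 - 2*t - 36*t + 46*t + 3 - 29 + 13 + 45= a^2*(20*t + 80) + a*(-18*t^2 - 116*t - 176) - 2*t^3 - 8*t^2 + 8*t + 32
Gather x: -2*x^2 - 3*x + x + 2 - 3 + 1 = -2*x^2 - 2*x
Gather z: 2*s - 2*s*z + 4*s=-2*s*z + 6*s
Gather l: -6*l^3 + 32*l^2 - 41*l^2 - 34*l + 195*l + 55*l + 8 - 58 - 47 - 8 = -6*l^3 - 9*l^2 + 216*l - 105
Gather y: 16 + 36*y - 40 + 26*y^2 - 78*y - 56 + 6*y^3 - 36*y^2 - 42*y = 6*y^3 - 10*y^2 - 84*y - 80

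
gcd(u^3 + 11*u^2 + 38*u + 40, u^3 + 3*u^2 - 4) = u + 2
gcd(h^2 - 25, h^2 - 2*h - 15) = h - 5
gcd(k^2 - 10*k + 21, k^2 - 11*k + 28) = k - 7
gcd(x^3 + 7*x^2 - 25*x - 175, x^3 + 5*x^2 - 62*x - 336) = x + 7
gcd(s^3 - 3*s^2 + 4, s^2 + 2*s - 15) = 1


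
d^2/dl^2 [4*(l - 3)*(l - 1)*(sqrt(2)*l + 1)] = 24*sqrt(2)*l - 32*sqrt(2) + 8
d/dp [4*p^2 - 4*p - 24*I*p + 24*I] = 8*p - 4 - 24*I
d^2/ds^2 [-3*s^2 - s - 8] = -6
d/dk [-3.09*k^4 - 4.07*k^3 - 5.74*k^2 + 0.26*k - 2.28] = -12.36*k^3 - 12.21*k^2 - 11.48*k + 0.26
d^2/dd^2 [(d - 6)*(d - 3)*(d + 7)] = 6*d - 4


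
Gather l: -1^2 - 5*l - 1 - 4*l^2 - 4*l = -4*l^2 - 9*l - 2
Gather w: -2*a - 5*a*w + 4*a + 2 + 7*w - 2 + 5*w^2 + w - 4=2*a + 5*w^2 + w*(8 - 5*a) - 4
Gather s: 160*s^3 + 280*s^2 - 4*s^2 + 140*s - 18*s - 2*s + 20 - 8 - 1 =160*s^3 + 276*s^2 + 120*s + 11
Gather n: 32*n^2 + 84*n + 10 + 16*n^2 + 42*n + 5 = 48*n^2 + 126*n + 15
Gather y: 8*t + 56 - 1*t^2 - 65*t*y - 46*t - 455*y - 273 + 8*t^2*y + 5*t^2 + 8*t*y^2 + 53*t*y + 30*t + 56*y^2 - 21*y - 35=4*t^2 - 8*t + y^2*(8*t + 56) + y*(8*t^2 - 12*t - 476) - 252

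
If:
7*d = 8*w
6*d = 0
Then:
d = 0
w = 0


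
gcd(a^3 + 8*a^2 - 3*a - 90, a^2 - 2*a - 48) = a + 6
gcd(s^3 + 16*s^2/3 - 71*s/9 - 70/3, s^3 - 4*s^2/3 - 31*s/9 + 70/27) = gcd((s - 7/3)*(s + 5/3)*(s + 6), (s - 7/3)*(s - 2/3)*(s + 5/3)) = s^2 - 2*s/3 - 35/9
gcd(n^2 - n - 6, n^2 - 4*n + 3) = n - 3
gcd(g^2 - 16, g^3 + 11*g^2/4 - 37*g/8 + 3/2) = g + 4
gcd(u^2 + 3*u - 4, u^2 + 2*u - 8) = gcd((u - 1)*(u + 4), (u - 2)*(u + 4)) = u + 4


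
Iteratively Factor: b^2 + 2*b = (b)*(b + 2)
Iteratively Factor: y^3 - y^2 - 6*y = (y - 3)*(y^2 + 2*y) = (y - 3)*(y + 2)*(y)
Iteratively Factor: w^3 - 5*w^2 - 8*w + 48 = (w - 4)*(w^2 - w - 12) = (w - 4)^2*(w + 3)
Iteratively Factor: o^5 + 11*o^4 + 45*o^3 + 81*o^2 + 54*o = (o)*(o^4 + 11*o^3 + 45*o^2 + 81*o + 54) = o*(o + 3)*(o^3 + 8*o^2 + 21*o + 18) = o*(o + 2)*(o + 3)*(o^2 + 6*o + 9) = o*(o + 2)*(o + 3)^2*(o + 3)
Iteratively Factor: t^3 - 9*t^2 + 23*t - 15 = (t - 3)*(t^2 - 6*t + 5) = (t - 5)*(t - 3)*(t - 1)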